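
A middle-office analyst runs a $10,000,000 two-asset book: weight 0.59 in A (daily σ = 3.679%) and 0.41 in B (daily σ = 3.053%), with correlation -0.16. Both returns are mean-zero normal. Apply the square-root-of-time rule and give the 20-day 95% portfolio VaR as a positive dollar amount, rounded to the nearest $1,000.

$1,711,000

σ_p = √(0.59²·3.679² + 0.41²·3.053² + 2·-0.16·0.59·0.41·3.679·3.053) = 2.326%.
σ_{20d} = 2.326% × √20 = 10.402%.
z(95%) = 1.645.
VaR = 1.645 × 10.402% = 17.111%; on $10,000,000 that is $1,711,100.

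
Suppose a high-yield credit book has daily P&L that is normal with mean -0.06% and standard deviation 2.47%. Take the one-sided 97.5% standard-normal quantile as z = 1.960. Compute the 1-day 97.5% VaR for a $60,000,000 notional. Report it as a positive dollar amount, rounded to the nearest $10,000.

$2,940,000

VaR = −μ + z·σ = −(-0.06%) + 1.960 × 2.47% = 4.901%.
On $60,000,000: 0.04901 × $60,000,000 = $2,940,600.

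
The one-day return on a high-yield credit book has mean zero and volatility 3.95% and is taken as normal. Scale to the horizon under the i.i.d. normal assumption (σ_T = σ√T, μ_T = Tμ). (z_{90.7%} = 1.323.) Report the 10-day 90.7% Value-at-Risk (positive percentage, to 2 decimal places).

16.53%

σ_{10d} = 3.95% × √10 = 12.491%.
VaR = 1.323 × 12.491% = 16.526%.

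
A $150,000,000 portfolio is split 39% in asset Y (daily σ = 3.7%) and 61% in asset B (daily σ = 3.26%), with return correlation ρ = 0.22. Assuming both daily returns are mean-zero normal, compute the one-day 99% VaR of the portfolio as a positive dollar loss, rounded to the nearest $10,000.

σ_p² = 0.39²·3.7² + 0.61²·3.26² + 2·0.22·0.39·0.61·3.7·3.26 = 7.2994 (%²).
σ_p = √7.2994 = 2.702%.
At 99%, z = 2.326.
VaR = 2.326 × 2.702% = 6.285%; on $150,000,000 that is $9,427,500.

$9,430,000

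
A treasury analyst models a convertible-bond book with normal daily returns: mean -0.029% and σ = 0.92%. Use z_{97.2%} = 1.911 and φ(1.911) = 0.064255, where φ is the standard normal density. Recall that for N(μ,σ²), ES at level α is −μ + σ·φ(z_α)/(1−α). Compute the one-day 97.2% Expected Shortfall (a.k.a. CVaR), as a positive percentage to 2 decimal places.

2.14%

Tail multiplier: φ(z)/(1−α) = 0.064255 / 0.028 = 2.295.
ES = −(-0.029%) + 0.92% × 2.295 = 2.140%.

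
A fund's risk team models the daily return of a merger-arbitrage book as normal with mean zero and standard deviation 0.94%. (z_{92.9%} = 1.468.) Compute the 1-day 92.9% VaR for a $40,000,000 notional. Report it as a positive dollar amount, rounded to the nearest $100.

VaR = z·σ = 1.468 × 0.94% = 1.380%.
On $40,000,000: 0.01380 × $40,000,000 = $552,000.

$552,000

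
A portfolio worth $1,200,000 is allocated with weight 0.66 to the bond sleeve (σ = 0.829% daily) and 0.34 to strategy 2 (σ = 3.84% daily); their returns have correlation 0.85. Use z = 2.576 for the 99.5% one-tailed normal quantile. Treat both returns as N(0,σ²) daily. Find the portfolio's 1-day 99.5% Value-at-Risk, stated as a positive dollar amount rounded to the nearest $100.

σ_p² = 0.66²·0.829² + 0.34²·3.84² + 2·0.85·0.66·0.34·0.829·3.84 = 3.2183 (%²).
σ_p = √3.2183 = 1.794%.
VaR = 2.576 × 1.794% = 4.621%; on $1,200,000 that is $55,452.

$55,500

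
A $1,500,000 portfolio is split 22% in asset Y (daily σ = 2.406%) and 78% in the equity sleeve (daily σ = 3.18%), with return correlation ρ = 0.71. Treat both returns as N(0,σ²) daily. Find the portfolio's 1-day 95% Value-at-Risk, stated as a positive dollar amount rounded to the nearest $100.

$71,100

σ_p² = 0.22²·2.406² + 0.78²·3.18² + 2·0.71·0.22·0.78·2.406·3.18 = 8.2969 (%²).
σ_p = √8.2969 = 2.880%.
At 95%, z = 1.645.
VaR = 1.645 × 2.880% = 4.738%; on $1,500,000 that is $71,070.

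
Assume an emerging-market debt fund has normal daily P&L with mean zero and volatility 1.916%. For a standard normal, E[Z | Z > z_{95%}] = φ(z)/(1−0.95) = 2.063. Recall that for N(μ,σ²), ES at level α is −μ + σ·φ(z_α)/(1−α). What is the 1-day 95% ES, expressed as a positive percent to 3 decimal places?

ES = 1.916% × 2.063 = 3.953%.

3.953%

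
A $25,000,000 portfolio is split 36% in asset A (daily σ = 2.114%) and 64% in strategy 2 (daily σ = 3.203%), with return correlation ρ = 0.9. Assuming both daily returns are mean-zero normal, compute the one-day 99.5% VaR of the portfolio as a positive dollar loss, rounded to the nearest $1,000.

$1,774,000

σ_p² = 0.36²·2.114² + 0.64²·3.203² + 2·0.9·0.36·0.64·2.114·3.203 = 7.5895 (%²).
σ_p = √7.5895 = 2.755%.
At 99.5%, z = 2.576.
VaR = 2.576 × 2.755% = 7.097%; on $25,000,000 that is $1,774,250.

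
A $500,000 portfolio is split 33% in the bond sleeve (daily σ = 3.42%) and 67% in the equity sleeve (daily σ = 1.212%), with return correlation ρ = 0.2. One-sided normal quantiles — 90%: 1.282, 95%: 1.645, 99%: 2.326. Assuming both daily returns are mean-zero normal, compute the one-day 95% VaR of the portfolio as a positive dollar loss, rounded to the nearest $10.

σ_p² = 0.33²·3.42² + 0.67²·1.212² + 2·0.2·0.33·0.67·3.42·1.212 = 2.2997 (%²).
σ_p = √2.2997 = 1.516%.
VaR = 1.645 × 1.516% = 2.494%; on $500,000 that is $12,470.

$12,470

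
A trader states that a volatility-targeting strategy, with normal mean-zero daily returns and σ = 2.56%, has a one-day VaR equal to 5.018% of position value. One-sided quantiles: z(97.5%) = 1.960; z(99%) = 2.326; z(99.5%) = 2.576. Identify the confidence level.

97.5%

Implied z = VaR/σ = 5.018 / 2.56 = 1.960.
This matches z(97.5%) = 1.960.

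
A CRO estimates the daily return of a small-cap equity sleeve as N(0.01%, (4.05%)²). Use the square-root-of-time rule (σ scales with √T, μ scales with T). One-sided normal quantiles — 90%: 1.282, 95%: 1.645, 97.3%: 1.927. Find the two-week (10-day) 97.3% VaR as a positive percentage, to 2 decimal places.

σ_{10d} = 4.05% × √10 = 12.807%; μ_{10d} = 10 × 0.01% = 0.100%.
VaR = −(0.100%) + 1.927 × 12.807% = 24.579%.

24.58%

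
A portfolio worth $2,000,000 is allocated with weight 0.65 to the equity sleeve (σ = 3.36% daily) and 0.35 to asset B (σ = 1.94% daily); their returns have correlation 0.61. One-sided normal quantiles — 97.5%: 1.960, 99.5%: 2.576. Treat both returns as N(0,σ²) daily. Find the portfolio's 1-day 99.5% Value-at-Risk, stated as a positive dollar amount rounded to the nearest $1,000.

$137,000

σ_p² = 0.65²·3.36² + 0.35²·1.94² + 2·0.61·0.65·0.35·3.36·1.94 = 7.0401 (%²).
σ_p = √7.0401 = 2.653%.
VaR = 2.576 × 2.653% = 6.834%; on $2,000,000 that is $136,680.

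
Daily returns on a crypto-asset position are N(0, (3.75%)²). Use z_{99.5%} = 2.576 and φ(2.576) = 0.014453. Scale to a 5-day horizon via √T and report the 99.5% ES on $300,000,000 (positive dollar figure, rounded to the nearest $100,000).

$72,700,000

σ_{5d} = 3.75% × √5 = 8.385%.
ES multiplier = φ(z)/(1−α) = 0.014453/0.005 = 2.891.
ES = 8.385% × 2.891 = 24.241%; on $300,000,000: $72,723,000.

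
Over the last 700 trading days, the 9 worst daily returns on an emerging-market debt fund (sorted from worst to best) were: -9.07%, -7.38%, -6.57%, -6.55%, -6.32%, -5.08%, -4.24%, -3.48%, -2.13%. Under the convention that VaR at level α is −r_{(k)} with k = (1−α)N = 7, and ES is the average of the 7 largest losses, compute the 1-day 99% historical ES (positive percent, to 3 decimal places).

6.459%

The 7 worst returns sum to -45.21%.
ES = −(-45.21%) / 7 = 6.4585…% ≈ 6.459%.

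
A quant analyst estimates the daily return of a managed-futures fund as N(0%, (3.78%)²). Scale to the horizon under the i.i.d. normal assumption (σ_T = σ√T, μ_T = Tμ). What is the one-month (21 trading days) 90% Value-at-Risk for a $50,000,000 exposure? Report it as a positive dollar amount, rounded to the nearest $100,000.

At 90%, z = 1.282.
σ_{21d} = 3.78% × √21 = 17.322%.
VaR = 1.282 × 17.322% = 22.207%.
On $50,000,000: 0.22207 × $50,000,000 = $11,103,500.

$11,100,000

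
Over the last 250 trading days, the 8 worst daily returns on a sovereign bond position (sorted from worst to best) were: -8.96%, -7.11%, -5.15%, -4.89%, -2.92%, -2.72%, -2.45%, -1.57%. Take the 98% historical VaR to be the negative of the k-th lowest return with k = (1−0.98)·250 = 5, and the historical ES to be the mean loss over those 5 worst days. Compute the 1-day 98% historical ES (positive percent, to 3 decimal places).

5.806%

The 5 worst returns sum to -29.03%.
ES = −(-29.03%) / 5 = 5.806%.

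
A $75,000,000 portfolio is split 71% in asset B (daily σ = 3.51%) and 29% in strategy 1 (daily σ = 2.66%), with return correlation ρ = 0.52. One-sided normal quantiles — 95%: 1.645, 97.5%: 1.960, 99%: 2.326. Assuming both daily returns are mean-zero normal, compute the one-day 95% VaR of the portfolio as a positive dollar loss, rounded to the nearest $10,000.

$3,660,000

σ_p² = 0.71²·3.51² + 0.29²·2.66² + 2·0.52·0.71·0.29·3.51·2.66 = 8.8049 (%²).
σ_p = √8.8049 = 2.967%.
VaR = 1.645 × 2.967% = 4.881%; on $75,000,000 that is $3,660,750.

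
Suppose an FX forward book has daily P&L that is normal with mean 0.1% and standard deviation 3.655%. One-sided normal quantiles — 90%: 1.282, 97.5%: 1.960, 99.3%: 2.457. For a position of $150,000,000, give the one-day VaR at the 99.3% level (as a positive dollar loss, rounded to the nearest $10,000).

$13,320,000

VaR = −μ + z·σ = −(0.1%) + 2.457 × 3.655% = 8.880%.
On $150,000,000: 0.08880 × $150,000,000 = $13,320,000.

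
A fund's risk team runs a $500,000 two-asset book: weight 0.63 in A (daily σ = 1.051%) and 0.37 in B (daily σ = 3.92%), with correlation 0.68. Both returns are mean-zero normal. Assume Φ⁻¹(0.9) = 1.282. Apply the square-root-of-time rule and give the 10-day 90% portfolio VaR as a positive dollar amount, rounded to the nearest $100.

$39,800

σ_p = √(0.63²·1.051² + 0.37²·3.92² + 2·0.68·0.63·0.37·1.051·3.92) = 1.962%.
σ_{10d} = 1.962% × √10 = 6.204%.
VaR = 1.282 × 6.204% = 7.954%; on $500,000 that is $39,770.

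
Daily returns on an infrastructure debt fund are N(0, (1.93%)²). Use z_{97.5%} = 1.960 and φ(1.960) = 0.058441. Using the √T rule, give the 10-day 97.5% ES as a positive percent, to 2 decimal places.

14.27%

σ_{10d} = 1.93% × √10 = 6.103%.
ES multiplier = φ(z)/(1−α) = 0.058441/0.025 = 2.338.
ES = 6.103% × 2.338 = 14.269%.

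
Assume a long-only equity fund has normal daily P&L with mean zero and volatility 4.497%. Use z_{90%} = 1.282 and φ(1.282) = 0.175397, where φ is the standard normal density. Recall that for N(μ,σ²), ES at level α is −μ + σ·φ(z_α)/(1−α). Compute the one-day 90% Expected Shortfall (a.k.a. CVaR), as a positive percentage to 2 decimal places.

7.89%

Tail multiplier: φ(z)/(1−α) = 0.175397 / 0.1 = 1.754.
ES = 4.497% × 1.754 = 7.888%.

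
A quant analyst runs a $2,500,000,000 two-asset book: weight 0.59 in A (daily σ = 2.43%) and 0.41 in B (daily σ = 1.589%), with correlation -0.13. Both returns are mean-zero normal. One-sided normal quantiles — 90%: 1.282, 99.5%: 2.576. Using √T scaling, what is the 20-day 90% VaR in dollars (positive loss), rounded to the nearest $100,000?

σ_p = √(0.59²·2.43² + 0.41²·1.589² + 2·-0.13·0.59·0.41·2.43·1.589) = 1.496%.
σ_{20d} = 1.496% × √20 = 6.690%.
VaR = 1.282 × 6.690% = 8.577%; on $2,500,000,000 that is $214,425,000.

$214,400,000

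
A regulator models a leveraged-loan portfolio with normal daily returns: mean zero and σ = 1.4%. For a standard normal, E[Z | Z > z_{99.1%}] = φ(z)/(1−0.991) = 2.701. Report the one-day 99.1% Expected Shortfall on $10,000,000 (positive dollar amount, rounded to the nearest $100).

$378,100

ES = 1.4% × 2.701 = 3.781%.
On $10,000,000: 0.03781 × $10,000,000 = $378,100.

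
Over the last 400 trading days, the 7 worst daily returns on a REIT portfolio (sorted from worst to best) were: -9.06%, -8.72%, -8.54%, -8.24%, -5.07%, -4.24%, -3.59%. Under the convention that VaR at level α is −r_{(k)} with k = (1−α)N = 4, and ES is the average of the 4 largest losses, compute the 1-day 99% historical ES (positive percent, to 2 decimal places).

The 4 worst returns sum to -34.56%.
ES = −(-34.56%) / 4 = 8.64%.

8.64%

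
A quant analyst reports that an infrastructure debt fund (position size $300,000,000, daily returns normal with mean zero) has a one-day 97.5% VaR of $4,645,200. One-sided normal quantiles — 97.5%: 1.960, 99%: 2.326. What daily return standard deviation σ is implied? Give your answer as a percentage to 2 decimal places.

0.79%

VaR as a fraction: $4,645,200 / $300,000,000 = 1.548%.
σ = VaR / z = 1.548% / 1.960 = 0.790%.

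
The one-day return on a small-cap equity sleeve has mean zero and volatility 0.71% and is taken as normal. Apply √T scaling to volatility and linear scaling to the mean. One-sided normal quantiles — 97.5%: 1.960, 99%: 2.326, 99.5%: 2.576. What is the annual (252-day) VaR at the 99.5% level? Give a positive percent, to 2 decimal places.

σ_{252d} = 0.71% × √252 = 11.271%.
VaR = 2.576 × 11.271% = 29.034%.

29.03%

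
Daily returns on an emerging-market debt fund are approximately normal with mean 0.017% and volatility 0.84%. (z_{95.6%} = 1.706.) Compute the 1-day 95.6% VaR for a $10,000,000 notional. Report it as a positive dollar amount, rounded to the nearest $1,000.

$142,000

VaR = −μ + z·σ = −(0.017%) + 1.706 × 0.84% = 1.416%.
On $10,000,000: 0.01416 × $10,000,000 = $141,600.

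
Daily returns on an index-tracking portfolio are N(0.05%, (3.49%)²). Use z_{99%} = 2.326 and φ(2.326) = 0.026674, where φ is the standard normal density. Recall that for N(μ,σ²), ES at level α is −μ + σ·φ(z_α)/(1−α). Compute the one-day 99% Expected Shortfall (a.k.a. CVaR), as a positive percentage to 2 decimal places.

Tail multiplier: φ(z)/(1−α) = 0.026674 / 0.01 = 2.667.
ES = −(0.05%) + 3.49% × 2.667 = 9.258%.

9.26%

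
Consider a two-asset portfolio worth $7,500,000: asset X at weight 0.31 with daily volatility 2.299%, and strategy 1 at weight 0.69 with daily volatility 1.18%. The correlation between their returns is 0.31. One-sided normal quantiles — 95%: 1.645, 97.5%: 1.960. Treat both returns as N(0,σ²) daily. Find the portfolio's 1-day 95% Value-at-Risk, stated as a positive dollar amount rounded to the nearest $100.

$152,600

σ_p² = 0.31²·2.299² + 0.69²·1.18² + 2·0.31·0.31·0.69·2.299·1.18 = 1.5306 (%²).
σ_p = √1.5306 = 1.237%.
VaR = 1.645 × 1.237% = 2.035%; on $7,500,000 that is $152,625.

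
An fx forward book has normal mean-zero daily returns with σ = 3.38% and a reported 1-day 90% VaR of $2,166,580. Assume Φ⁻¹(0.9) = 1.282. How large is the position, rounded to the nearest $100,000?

$50,000,000

VaR as a fraction of value: z·σ = 1.282 × 3.38% = 4.33316%.
Position = $2,166,580 / 0.0433316 = $50,000,000.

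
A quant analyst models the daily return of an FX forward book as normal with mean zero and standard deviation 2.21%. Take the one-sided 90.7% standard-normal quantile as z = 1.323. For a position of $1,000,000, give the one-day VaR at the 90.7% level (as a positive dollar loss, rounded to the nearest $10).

$29,240

VaR = z·σ = 1.323 × 2.21% = 2.924%.
On $1,000,000: 0.02924 × $1,000,000 = $29,240.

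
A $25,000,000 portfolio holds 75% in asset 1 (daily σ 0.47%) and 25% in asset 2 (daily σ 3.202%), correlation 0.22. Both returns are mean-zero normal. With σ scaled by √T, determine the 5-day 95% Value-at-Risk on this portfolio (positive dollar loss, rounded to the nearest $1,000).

σ_p = √(0.75²·0.47² + 0.25²·3.202² + 2·0.22·0.75·0.25·0.47·3.202) = 0.943%.
σ_{5d} = 0.943% × √5 = 2.109%.
z(95%) = 1.645.
VaR = 1.645 × 2.109% = 3.469%; on $25,000,000 that is $867,250.

$867,000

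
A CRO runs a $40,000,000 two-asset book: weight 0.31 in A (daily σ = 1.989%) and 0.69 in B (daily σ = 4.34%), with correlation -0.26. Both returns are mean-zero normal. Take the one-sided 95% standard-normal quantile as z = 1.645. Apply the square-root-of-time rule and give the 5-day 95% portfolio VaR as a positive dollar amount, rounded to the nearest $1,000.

$4,261,000

σ_p = √(0.31²·1.989² + 0.69²·4.34² + 2·-0.26·0.31·0.69·1.989·4.34) = 2.896%.
σ_{5d} = 2.896% × √5 = 6.476%.
VaR = 1.645 × 6.476% = 10.653%; on $40,000,000 that is $4,261,200.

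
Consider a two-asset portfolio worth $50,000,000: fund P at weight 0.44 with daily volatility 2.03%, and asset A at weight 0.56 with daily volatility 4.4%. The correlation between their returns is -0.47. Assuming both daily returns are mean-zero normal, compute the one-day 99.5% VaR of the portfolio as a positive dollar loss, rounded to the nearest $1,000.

$2,822,000

σ_p² = 0.44²·2.03² + 0.56²·4.4² + 2·-0.47·0.44·0.56·2.03·4.4 = 4.8003 (%²).
σ_p = √4.8003 = 2.191%.
At 99.5%, z = 2.576.
VaR = 2.576 × 2.191% = 5.644%; on $50,000,000 that is $2,822,000.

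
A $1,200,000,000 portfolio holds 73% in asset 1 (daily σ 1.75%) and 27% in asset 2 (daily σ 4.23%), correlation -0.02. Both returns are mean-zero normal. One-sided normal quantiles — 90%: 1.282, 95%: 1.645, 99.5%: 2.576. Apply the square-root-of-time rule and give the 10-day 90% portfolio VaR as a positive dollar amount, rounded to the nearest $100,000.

σ_p = √(0.73²·1.75² + 0.27²·4.23² + 2·-0.02·0.73·0.27·1.75·4.23) = 1.696%.
σ_{10d} = 1.696% × √10 = 5.363%.
VaR = 1.282 × 5.363% = 6.875%; on $1,200,000,000 that is $82,500,000.

$82,500,000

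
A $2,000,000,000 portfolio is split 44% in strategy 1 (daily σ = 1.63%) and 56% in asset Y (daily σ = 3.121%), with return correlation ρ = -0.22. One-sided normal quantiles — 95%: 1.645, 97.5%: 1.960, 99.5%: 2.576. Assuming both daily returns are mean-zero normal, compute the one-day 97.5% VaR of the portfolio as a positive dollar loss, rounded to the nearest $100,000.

$68,100,000

σ_p² = 0.44²·1.63² + 0.56²·3.121² + 2·-0.22·0.44·0.56·1.63·3.121 = 3.0175 (%²).
σ_p = √3.0175 = 1.737%.
VaR = 1.960 × 1.737% = 3.405%; on $2,000,000,000 that is $68,100,000.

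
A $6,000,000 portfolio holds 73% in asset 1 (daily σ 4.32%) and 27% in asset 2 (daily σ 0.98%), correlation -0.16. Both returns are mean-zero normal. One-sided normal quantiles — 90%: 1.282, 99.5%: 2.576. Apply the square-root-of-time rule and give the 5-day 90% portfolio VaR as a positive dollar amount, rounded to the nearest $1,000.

σ_p = √(0.73²·4.32² + 0.27²·0.98² + 2·-0.16·0.73·0.27·4.32·0.98) = 3.122%.
σ_{5d} = 3.122% × √5 = 6.981%.
VaR = 1.282 × 6.981% = 8.950%; on $6,000,000 that is $537,000.

$537,000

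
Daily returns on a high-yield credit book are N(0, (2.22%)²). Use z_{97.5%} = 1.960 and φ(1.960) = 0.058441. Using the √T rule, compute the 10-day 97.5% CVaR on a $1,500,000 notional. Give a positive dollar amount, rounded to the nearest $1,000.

σ_{10d} = 2.22% × √10 = 7.020%.
ES multiplier = φ(z)/(1−α) = 0.058441/0.025 = 2.338.
ES = 7.020% × 2.338 = 16.413%; on $1,500,000: $246,195.

$246,000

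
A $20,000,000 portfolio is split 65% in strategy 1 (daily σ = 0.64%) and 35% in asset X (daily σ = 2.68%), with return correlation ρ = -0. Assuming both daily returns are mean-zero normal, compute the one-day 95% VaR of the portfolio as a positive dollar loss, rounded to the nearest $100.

$337,600

σ_p² = 0.65²·0.64² + 0.35²·2.68² + 2·-0·0.65·0.35·0.64·2.68 = 1.0529 (%²).
σ_p = √1.0529 = 1.026%.
At 95%, z = 1.645.
VaR = 1.645 × 1.026% = 1.688%; on $20,000,000 that is $337,600.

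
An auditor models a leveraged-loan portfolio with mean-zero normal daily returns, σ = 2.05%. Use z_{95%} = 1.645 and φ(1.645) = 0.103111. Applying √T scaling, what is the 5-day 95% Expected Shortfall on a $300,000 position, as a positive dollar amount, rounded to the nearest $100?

$28,400

σ_{5d} = 2.05% × √5 = 4.584%.
ES multiplier = φ(z)/(1−α) = 0.103111/0.05 = 2.062.
ES = 4.584% × 2.062 = 9.452%; on $300,000: $28,356.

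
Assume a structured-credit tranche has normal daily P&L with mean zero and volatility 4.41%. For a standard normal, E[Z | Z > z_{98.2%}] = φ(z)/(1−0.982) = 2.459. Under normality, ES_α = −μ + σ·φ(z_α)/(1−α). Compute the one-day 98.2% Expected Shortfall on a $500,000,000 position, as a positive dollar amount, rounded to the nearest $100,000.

ES = 4.41% × 2.459 = 10.844%.
On $500,000,000: 0.10844 × $500,000,000 = $54,220,000.

$54,200,000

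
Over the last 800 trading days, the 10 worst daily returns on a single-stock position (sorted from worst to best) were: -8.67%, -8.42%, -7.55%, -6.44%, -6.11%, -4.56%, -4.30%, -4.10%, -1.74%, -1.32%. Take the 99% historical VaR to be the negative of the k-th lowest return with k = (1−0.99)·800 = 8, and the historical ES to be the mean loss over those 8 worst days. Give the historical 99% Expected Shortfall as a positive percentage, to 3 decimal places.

6.269%

The 8 worst returns sum to -50.15%.
ES = −(-50.15%) / 8 = 6.26875% ≈ 6.269%.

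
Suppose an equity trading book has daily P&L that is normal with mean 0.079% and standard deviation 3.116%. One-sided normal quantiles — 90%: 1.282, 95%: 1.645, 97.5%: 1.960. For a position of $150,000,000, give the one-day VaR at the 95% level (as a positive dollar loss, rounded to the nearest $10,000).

$7,570,000

VaR = −μ + z·σ = −(0.079%) + 1.645 × 3.116% = 5.047%.
On $150,000,000: 0.05047 × $150,000,000 = $7,570,500.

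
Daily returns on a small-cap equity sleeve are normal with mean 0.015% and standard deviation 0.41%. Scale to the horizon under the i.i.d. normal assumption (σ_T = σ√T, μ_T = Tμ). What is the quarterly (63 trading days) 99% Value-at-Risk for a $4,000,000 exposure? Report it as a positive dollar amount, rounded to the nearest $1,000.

$265,000

At 99%, z = 2.326.
σ_{63d} = 0.41% × √63 = 3.254%; μ_{63d} = 63 × 0.015% = 0.945%.
VaR = −(0.945%) + 2.326 × 3.254% = 6.624%.
On $4,000,000: 0.06624 × $4,000,000 = $264,960.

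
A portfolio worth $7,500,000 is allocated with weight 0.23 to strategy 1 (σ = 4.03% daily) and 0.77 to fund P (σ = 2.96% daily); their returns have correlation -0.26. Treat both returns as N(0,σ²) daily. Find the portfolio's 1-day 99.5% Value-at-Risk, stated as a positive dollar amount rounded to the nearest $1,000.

σ_p² = 0.23²·4.03² + 0.77²·2.96² + 2·-0.26·0.23·0.77·4.03·2.96 = 4.9553 (%²).
σ_p = √4.9553 = 2.226%.
At 99.5%, z = 2.576.
VaR = 2.576 × 2.226% = 5.734%; on $7,500,000 that is $430,050.

$430,000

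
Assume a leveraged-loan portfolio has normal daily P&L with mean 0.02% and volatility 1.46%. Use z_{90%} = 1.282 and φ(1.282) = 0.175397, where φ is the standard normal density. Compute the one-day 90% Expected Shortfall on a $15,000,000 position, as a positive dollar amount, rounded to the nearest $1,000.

$381,000

Tail multiplier: φ(z)/(1−α) = 0.175397 / 0.1 = 1.754.
ES = −(0.02%) + 1.46% × 1.754 = 2.541%.
On $15,000,000: 0.02541 × $15,000,000 = $381,150.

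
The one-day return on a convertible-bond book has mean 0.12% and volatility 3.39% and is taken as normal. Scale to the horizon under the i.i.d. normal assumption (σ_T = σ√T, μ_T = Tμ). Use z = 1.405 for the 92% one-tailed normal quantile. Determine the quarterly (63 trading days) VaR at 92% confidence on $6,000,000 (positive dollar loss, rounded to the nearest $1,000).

σ_{63d} = 3.39% × √63 = 26.907%; μ_{63d} = 63 × 0.12% = 7.560%.
VaR = −(7.560%) + 1.405 × 26.907% = 30.244%.
On $6,000,000: 0.30244 × $6,000,000 = $1,814,640.

$1,815,000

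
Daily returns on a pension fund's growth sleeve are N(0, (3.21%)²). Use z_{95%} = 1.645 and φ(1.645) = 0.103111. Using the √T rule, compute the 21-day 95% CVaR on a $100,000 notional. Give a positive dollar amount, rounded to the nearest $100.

σ_{21d} = 3.21% × √21 = 14.710%.
ES multiplier = φ(z)/(1−α) = 0.103111/0.05 = 2.062.
ES = 14.710% × 2.062 = 30.332%; on $100,000: $30,332.

$30,300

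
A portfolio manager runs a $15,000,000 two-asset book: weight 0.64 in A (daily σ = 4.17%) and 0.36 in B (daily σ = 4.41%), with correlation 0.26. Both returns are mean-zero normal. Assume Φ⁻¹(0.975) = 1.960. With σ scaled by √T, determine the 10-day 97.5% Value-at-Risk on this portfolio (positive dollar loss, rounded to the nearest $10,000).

$3,200,000

σ_p = √(0.64²·4.17² + 0.36²·4.41² + 2·0.26·0.64·0.36·4.17·4.41) = 3.442%.
σ_{10d} = 3.442% × √10 = 10.885%.
VaR = 1.960 × 10.885% = 21.335%; on $15,000,000 that is $3,200,250.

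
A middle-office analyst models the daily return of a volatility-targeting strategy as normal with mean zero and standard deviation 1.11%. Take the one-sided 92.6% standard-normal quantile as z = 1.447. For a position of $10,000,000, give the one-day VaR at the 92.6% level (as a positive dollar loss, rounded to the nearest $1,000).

VaR = z·σ = 1.447 × 1.11% = 1.606%.
On $10,000,000: 0.01606 × $10,000,000 = $160,600.

$161,000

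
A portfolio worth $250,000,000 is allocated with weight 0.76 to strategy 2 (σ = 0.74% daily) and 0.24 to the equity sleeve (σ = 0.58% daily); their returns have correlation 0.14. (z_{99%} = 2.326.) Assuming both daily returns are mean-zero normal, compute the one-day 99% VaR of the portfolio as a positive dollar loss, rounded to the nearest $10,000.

σ_p² = 0.76²·0.74² + 0.24²·0.58² + 2·0.14·0.76·0.24·0.74·0.58 = 0.3576 (%²).
σ_p = √0.3576 = 0.598%.
VaR = 2.326 × 0.598% = 1.391%; on $250,000,000 that is $3,477,500.

$3,480,000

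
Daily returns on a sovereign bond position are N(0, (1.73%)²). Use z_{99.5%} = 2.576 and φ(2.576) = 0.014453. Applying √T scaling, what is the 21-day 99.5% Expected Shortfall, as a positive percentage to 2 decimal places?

σ_{21d} = 1.73% × √21 = 7.928%.
ES multiplier = φ(z)/(1−α) = 0.014453/0.005 = 2.891.
ES = 7.928% × 2.891 = 22.920%.

22.92%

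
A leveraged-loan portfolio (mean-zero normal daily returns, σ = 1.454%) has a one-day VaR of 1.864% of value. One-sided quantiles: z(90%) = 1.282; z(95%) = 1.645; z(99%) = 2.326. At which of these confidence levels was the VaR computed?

Implied z = VaR/σ = 1.864 / 1.454 = 1.282.
This matches z(90%) = 1.282.

90%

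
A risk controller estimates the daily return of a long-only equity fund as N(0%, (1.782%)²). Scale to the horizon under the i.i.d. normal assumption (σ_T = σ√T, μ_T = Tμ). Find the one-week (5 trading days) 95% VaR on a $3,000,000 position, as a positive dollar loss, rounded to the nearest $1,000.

At 95%, z = 1.645.
σ_{5d} = 1.782% × √5 = 3.985%.
VaR = 1.645 × 3.985% = 6.555%.
On $3,000,000: 0.06555 × $3,000,000 = $196,650.

$197,000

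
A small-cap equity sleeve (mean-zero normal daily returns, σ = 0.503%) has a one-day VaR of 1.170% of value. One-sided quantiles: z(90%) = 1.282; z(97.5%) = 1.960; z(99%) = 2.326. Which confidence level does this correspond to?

Implied z = VaR/σ = 1.170 / 0.503 = 2.326.
This matches z(99%) = 2.326.

99%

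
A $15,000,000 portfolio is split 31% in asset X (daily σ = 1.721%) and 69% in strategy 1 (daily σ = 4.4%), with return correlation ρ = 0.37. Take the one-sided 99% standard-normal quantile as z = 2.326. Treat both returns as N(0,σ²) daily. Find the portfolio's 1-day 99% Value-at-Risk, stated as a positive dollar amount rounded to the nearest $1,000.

$1,141,000

σ_p² = 0.31²·1.721² + 0.69²·4.4² + 2·0.37·0.31·0.69·1.721·4.4 = 10.7005 (%²).
σ_p = √10.7005 = 3.271%.
VaR = 2.326 × 3.271% = 7.608%; on $15,000,000 that is $1,141,200.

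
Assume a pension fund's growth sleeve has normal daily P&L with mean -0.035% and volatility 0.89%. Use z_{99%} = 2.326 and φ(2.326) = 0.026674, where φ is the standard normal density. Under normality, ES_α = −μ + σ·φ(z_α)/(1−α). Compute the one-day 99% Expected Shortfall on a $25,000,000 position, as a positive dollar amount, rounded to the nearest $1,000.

$602,000

Tail multiplier: φ(z)/(1−α) = 0.026674 / 0.01 = 2.667.
ES = −(-0.035%) + 0.89% × 2.667 = 2.409%.
On $25,000,000: 0.02409 × $25,000,000 = $602,250.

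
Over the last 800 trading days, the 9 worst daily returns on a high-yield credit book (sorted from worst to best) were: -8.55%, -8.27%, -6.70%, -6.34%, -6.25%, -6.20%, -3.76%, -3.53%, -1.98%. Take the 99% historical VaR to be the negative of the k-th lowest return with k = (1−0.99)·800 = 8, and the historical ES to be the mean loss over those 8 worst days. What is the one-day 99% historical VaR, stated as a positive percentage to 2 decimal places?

k = 8; the 8th lowest return is -3.53%, so VaR = 3.53%.

3.53%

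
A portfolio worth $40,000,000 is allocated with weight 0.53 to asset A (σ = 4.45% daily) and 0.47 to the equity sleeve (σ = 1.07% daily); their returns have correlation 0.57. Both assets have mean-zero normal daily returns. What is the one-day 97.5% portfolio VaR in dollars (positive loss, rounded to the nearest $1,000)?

$2,099,000

σ_p² = 0.53²·4.45² + 0.47²·1.07² + 2·0.57·0.53·0.47·4.45·1.07 = 7.1676 (%²).
σ_p = √7.1676 = 2.677%.
At 97.5%, z = 1.960.
VaR = 1.960 × 2.677% = 5.247%; on $40,000,000 that is $2,098,800.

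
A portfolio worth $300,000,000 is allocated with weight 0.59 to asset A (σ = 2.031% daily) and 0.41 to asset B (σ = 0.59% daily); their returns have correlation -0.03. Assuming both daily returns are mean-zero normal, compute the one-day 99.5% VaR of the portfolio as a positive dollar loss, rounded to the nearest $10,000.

σ_p² = 0.59²·2.031² + 0.41²·0.59² + 2·-0.03·0.59·0.41·2.031·0.59 = 1.4770 (%²).
σ_p = √1.4770 = 1.215%.
At 99.5%, z = 2.576.
VaR = 2.576 × 1.215% = 3.130%; on $300,000,000 that is $9,390,000.

$9,390,000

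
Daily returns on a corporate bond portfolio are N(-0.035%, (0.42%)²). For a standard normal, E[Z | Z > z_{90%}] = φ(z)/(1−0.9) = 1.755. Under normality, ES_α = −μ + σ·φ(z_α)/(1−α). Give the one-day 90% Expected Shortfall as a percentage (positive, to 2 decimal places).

0.77%

ES = −(-0.035%) + 0.42% × 1.755 = 0.772%.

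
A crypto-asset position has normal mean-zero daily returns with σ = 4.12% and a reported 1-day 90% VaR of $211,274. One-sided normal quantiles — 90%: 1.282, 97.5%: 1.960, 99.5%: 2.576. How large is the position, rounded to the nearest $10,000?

VaR as a fraction of value: z·σ = 1.282 × 4.12% = 5.28184%.
Position = $211,274 / 0.0528184 = $4,000,008.

$4,000,000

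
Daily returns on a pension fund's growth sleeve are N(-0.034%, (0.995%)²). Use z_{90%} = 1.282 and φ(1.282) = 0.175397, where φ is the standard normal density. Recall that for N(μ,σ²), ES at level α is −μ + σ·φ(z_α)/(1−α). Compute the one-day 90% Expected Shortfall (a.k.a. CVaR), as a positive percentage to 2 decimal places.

1.78%

Tail multiplier: φ(z)/(1−α) = 0.175397 / 0.1 = 1.754.
ES = −(-0.034%) + 0.995% × 1.754 = 1.779%.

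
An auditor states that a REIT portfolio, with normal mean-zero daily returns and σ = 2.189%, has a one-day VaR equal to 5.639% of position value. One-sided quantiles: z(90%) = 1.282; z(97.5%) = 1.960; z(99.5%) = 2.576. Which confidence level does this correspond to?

99.5%

Implied z = VaR/σ = 5.639 / 2.189 = 2.576.
This matches z(99.5%) = 2.576.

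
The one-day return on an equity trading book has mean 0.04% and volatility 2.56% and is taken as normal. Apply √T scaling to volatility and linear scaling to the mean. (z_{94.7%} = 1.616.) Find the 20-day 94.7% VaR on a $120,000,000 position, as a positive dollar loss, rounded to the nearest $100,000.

$21,200,000

σ_{20d} = 2.56% × √20 = 11.449%; μ_{20d} = 20 × 0.04% = 0.800%.
VaR = −(0.800%) + 1.616 × 11.449% = 17.702%.
On $120,000,000: 0.17702 × $120,000,000 = $21,242,400.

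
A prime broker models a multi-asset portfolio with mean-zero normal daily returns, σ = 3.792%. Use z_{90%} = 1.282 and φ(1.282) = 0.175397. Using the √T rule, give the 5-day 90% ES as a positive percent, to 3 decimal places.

σ_{5d} = 3.792% × √5 = 8.479%.
ES multiplier = φ(z)/(1−α) = 0.175397/0.1 = 1.754.
ES = 8.479% × 1.754 = 14.872%.

14.872%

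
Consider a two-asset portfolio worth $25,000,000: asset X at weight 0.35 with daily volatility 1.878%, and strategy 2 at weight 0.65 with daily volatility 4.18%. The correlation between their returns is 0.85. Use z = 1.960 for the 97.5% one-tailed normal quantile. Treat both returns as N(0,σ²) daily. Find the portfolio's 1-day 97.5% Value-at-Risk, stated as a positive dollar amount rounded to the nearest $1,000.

σ_p² = 0.35²·1.878² + 0.65²·4.18² + 2·0.85·0.35·0.65·1.878·4.18 = 10.8501 (%²).
σ_p = √10.8501 = 3.294%.
VaR = 1.960 × 3.294% = 6.456%; on $25,000,000 that is $1,614,000.

$1,614,000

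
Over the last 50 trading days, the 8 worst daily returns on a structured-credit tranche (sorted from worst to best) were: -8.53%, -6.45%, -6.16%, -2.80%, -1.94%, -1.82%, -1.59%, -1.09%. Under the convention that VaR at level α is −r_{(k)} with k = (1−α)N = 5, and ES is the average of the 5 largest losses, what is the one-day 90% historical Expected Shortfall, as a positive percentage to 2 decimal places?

The 5 worst returns sum to -25.88%.
ES = −(-25.88%) / 5 = 5.176% ≈ 5.18%.

5.18%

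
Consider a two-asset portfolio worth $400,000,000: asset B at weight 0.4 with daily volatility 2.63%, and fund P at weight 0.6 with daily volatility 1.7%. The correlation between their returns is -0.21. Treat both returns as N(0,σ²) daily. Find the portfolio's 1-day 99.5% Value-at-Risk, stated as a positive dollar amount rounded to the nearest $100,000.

$13,400,000

σ_p² = 0.4²·2.63² + 0.6²·1.7² + 2·-0.21·0.4·0.6·2.63·1.7 = 1.6964 (%²).
σ_p = √1.6964 = 1.302%.
At 99.5%, z = 2.576.
VaR = 2.576 × 1.302% = 3.354%; on $400,000,000 that is $13,416,000.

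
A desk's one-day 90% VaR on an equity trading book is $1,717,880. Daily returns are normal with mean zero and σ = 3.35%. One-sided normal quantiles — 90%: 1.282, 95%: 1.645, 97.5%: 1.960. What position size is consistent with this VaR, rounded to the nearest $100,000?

$40,000,000

VaR as a fraction of value: z·σ = 1.282 × 3.35% = 4.2947%.
Position = $1,717,880 / 0.042947 = $40,000,000.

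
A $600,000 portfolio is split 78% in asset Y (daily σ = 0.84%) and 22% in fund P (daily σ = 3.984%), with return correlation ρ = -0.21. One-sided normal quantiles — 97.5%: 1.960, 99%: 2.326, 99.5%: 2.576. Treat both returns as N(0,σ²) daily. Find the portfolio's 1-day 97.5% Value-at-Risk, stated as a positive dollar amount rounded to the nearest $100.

$11,500

σ_p² = 0.78²·0.84² + 0.22²·3.984² + 2·-0.21·0.78·0.22·0.84·3.984 = 0.9563 (%²).
σ_p = √0.9563 = 0.978%.
VaR = 1.960 × 0.978% = 1.917%; on $600,000 that is $11,502.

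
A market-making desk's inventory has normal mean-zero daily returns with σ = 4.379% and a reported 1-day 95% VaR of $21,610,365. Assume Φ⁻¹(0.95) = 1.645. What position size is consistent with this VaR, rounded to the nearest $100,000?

$300,000,000

VaR as a fraction of value: z·σ = 1.645 × 4.379% = 7.20345%.
Position = $21,610,365 / 0.0720346 = $300,000,000.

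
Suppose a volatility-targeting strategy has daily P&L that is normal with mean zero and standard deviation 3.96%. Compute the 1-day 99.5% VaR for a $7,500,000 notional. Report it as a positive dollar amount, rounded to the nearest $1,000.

$765,000

At 99.5% one-sided, z = 2.576.
VaR = z·σ = 2.576 × 3.96% = 10.201%.
On $7,500,000: 0.10201 × $7,500,000 = $765,075.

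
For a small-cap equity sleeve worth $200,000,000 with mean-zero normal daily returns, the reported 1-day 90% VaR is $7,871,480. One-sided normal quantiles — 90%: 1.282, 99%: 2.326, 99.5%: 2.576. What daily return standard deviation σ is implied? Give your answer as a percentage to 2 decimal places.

3.07%

VaR as a fraction: $7,871,480 / $200,000,000 = 3.936%.
σ = VaR / z = 3.936% / 1.282 = 3.070%.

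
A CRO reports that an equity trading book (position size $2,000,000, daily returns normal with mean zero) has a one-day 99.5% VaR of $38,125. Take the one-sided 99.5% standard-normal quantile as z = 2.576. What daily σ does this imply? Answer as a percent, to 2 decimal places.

0.74%

VaR as a fraction: $38,125 / $2,000,000 = 1.906%.
σ = VaR / z = 1.906% / 2.576 = 0.740%.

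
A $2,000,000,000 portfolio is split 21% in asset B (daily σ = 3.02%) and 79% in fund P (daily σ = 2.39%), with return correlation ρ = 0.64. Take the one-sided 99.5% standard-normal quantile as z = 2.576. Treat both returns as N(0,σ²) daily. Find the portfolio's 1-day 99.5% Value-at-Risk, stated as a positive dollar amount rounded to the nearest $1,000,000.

$121,000,000

σ_p² = 0.21²·3.02² + 0.79²·2.39² + 2·0.64·0.21·0.79·3.02·2.39 = 5.4998 (%²).
σ_p = √5.4998 = 2.345%.
VaR = 2.576 × 2.345% = 6.041%; on $2,000,000,000 that is $120,820,000.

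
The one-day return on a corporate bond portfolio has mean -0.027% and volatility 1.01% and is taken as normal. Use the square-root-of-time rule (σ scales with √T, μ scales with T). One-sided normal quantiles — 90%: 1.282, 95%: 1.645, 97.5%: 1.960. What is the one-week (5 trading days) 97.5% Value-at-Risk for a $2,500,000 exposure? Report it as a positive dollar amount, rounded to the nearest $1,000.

σ_{5d} = 1.01% × √5 = 2.258%; μ_{5d} = 5 × -0.027% = -0.135%.
VaR = −(-0.135%) + 1.960 × 2.258% = 4.561%.
On $2,500,000: 0.04561 × $2,500,000 = $114,025.

$114,000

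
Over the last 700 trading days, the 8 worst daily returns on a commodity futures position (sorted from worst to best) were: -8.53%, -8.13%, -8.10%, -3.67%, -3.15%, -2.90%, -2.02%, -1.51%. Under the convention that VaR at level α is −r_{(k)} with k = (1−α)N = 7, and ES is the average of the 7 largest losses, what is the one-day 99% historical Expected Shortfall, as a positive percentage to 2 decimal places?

5.21%

The 7 worst returns sum to -36.50%.
ES = −(-36.50%) / 7 = 5.2142…% ≈ 5.21%.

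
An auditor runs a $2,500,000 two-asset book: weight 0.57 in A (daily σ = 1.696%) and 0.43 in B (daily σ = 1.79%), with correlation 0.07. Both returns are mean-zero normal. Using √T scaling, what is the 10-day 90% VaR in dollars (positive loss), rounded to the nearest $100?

σ_p = √(0.57²·1.696² + 0.43²·1.79² + 2·0.07·0.57·0.43·1.696·1.79) = 1.277%.
σ_{10d} = 1.277% × √10 = 4.038%.
z(90%) = 1.282.
VaR = 1.282 × 4.038% = 5.177%; on $2,500,000 that is $129,425.

$129,400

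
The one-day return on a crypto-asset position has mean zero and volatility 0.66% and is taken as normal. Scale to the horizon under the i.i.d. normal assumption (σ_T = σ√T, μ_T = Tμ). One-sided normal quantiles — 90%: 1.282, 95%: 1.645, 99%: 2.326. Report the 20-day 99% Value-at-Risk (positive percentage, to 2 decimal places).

6.87%

σ_{20d} = 0.66% × √20 = 2.952%.
VaR = 2.326 × 2.952% = 6.866%.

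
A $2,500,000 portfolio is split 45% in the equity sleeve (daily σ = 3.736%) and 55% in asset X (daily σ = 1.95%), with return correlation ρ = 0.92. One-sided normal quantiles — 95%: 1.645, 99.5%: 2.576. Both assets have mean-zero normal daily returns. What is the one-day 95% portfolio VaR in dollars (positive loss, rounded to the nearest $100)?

$111,100

σ_p² = 0.45²·3.736² + 0.55²·1.95² + 2·0.92·0.45·0.55·3.736·1.95 = 7.2944 (%²).
σ_p = √7.2944 = 2.701%.
VaR = 1.645 × 2.701% = 4.443%; on $2,500,000 that is $111,075.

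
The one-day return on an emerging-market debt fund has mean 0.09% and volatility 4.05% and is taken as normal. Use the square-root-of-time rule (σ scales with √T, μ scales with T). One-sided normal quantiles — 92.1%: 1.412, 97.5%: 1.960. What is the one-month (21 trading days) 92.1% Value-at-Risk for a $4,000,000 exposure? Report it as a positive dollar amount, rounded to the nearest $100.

$972,600

σ_{21d} = 4.05% × √21 = 18.559%; μ_{21d} = 21 × 0.09% = 1.890%.
VaR = −(1.890%) + 1.412 × 18.559% = 24.315%.
On $4,000,000: 0.24315 × $4,000,000 = $972,600.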